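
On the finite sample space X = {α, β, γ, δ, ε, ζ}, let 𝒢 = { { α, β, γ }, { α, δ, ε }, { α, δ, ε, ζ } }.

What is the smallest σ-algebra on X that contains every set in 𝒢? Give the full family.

σ(𝒢) = { {}, { α }, { ζ }, { α, ζ }, { β, γ }, { δ, ε }, { α, β, γ }, { α, δ, ε }, { β, γ, ζ }, { δ, ε, ζ }, { α, β, γ, ζ }, { α, δ, ε, ζ }, { β, γ, δ, ε }, { α, β, γ, δ, ε }, { β, γ, δ, ε, ζ }, X }

Working:
Begin from { {}, { α, β, γ }, { α, δ, ε }, { α, δ, ε, ζ }, X } (that is, 𝒢 plus ∅ and X).
Pass 1. New:
  { β, γ }  = complement { α, δ, ε, ζ }
  { β, γ, ζ }  = complement { α, δ, ε }
  { δ, ε, ζ }  = complement { α, β, γ }
  { α, β, γ, δ, ε }  = { α, δ, ε } ∪ { α, β, γ }
  [9 total]
Pass 2: +3 →
  { ζ }  = complement { α, β, γ, δ, ε }
  { α, β, γ, ζ }  = { α, β, γ } ∪ { β, γ, ζ }
  { β, γ, δ, ε, ζ }  = { β, γ, ζ } ∪ { δ, ε, ζ }
  [12 total]
Pass 3 (2 new):
  { α }  = complement { β, γ, δ, ε, ζ }
  { δ, ε }  = complement { α, β, γ, ζ }
  [14 total]
Pass 4 adds 2:
  { α, ζ }  = { α } ∪ { ζ }
  { β, γ, δ, ε }  = { δ, ε } ∪ { β, γ }
  [16 total]
Pass 5: stable.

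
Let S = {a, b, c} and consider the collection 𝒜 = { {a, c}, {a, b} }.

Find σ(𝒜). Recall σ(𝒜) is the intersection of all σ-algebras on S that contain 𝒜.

Take S₀ = 𝒜 ∪ {∅, S} = { ∅, {a, b}, {a, c}, S }.
Pass 1 (2 new):
  {b}  = complement {a, c}
  {c}  = complement {a, b}
  (now 6)
Pass 2. New:
  {b, c}  = {c} ∪ {b}
  (now 7)
Pass 3. New:
  {a}  = complement {b, c}
  (now 8)
Pass 4: already closed under ᶜ and ∪.

|σ(𝒜)| = 8.  σ(𝒜) = { ∅, {a}, {b}, {c}, {a, b}, {a, c}, {b, c}, S }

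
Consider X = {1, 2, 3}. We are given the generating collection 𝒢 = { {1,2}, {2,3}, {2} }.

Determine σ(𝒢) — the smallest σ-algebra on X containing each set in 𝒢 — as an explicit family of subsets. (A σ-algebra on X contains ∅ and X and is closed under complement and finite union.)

|σ(𝒢)| = 8.  σ(𝒢) = { {}, {1}, {2}, {3}, {1,2}, {1,3}, {2,3}, X }

Derivation:
Take S₀ = 𝒢 ∪ {∅, X} = { {}, {2}, {1,2}, {2,3}, X }.
Pass 1: 3 new —
  {1}  = X∖{2,3}
  {3}  = X∖{1,2}
  {1,3}  = X∖{2}
  — 8 sets.
Pass 2: closed — nothing new.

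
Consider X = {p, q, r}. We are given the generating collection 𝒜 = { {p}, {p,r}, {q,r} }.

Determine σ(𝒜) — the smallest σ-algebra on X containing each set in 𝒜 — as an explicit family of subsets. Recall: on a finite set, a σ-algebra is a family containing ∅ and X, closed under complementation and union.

σ(𝒜) = { ∅, {p}, {q}, {r}, {p,q}, {p,r}, {q,r}, X }

Check:
Start: 𝒜 ∪ {∅, X} = { ∅, {p}, {p,r}, {q,r}, X }.
Pass 1 adds 1:
  {q}  = X∖{p,r}
  |family| = 6
Pass 2 (1 new):
  {p,q}  = {q} ∪ {p}
  |family| = 7
Pass 3: +1 →
  {r}  = X∖{p,q}
  |family| = 8
Pass 4: already closed under ᶜ and ∪.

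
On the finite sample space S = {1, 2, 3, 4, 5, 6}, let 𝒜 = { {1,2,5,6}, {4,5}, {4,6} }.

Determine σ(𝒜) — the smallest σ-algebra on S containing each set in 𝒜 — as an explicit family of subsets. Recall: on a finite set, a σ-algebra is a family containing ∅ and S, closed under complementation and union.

σ(𝒜) = { {}, {3}, {4}, {5}, {6}, {1,2}, {3,4}, {3,5}, {3,6}, {4,5}, {4,6}, {5,6}, {1,2,3}, {1,2,4}, {1,2,5}, {1,2,6}, {3,4,5}, {3,4,6}, {3,5,6}, {4,5,6}, {1,2,3,4}, {1,2,3,5}, {1,2,3,6}, {1,2,4,5}, {1,2,4,6}, {1,2,5,6}, {3,4,5,6}, {1,2,3,4,5}, {1,2,3,4,6}, {1,2,3,5,6}, {1,2,4,5,6}, S }

Trace:
Start: 𝒜 ∪ {∅, S} = { {}, {4,5}, {4,6}, {1,2,5,6}, S }.
Step 1: +5 →
  {3,4}  = {1,2,5,6}ᶜ
  {4,5,6}  = {4,5} ∪ {4,6}
  {1,2,3,5}  = {4,6}ᶜ
  {1,2,3,6}  = {4,5}ᶜ
  {1,2,4,5,6}  = {4,5} ∪ {1,2,5,6}
Step 2 adds 8:
  {3}  = {1,2,4,5,6}ᶜ
  {1,2,3}  = {4,5,6}ᶜ
  {3,4,5}  = {3,4} ∪ {4,5}
  {3,4,6}  = {3,4} ∪ {4,6}
  {3,4,5,6}  = {3,4} ∪ {4,5,6}
  {1,2,3,4,5}  = {3,4} ∪ {1,2,3,5}
  {1,2,3,4,6}  = {3,4} ∪ {1,2,3,6}
  {1,2,3,5,6}  = {1,2,3,6} ∪ {1,2,3,5}
Step 3 adds 7:
  {4}  = {1,2,3,5,6}ᶜ
  {5}  = {1,2,3,4,6}ᶜ
  {6}  = {1,2,3,4,5}ᶜ
  {1,2}  = {3,4,5,6}ᶜ
  {1,2,5}  = {3,4,6}ᶜ
  {1,2,6}  = {3,4,5}ᶜ
  {1,2,3,4}  = {3,4} ∪ {1,2,3}
Step 4: 6 new —
  {3,5}  = {5} ∪ {3}
  {3,6}  = {6} ∪ {3}
  {5,6}  = {1,2,3,4}ᶜ
  {1,2,4}  = {1,2} ∪ {4}
  {1,2,4,5}  = {1,2} ∪ {4,5}
  {1,2,4,6}  = {1,2} ∪ {4,6}
Step 5: 1 new —
  {3,5,6}  = {1,2,4}ᶜ
Step 6: no new sets; the family is a σ-algebra.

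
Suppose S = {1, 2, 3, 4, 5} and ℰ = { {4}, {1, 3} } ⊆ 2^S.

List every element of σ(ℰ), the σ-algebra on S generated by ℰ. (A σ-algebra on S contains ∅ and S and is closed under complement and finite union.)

Initial family (4 sets): { {}, {4}, {1, 3}, S }.
Iteration 1: 3 new —
  {1, 3, 4}  = {1, 3} ∪ {4}
  {2, 4, 5}  = complement {1, 3}
  {1, 2, 3, 5}  = complement {4}
  (now 7)
Iteration 2: 1 new —
  {2, 5}  = complement {1, 3, 4}
  (now 8)
Iteration 3: already closed under ᶜ and ∪.

σ(ℰ) = { {}, {4}, {1, 3}, {2, 5}, {1, 3, 4}, {2, 4, 5}, {1, 2, 3, 5}, S }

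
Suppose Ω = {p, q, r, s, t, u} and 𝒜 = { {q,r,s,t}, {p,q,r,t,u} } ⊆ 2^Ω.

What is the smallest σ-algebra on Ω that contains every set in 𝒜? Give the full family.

Begin from { {}, {q,r,s,t}, {p,q,r,t,u}, Ω } (that is, 𝒜 plus ∅ and Ω).
Iteration 1: 2 new —
  {s}  = complement {p,q,r,t,u}
  {p,u}  = complement {q,r,s,t}
  |family| = 6
Iteration 2 adds 1:
  {p,s,u}  = {p,u} ∪ {s}
  |family| = 7
Iteration 3: +1 →
  {q,r,t}  = complement {p,s,u}
  |family| = 8
Iteration 4: already closed under ᶜ and ∪.

σ(𝒜) = { {}, {s}, {p,u}, {p,s,u}, {q,r,t}, {q,r,s,t}, {p,q,r,t,u}, Ω }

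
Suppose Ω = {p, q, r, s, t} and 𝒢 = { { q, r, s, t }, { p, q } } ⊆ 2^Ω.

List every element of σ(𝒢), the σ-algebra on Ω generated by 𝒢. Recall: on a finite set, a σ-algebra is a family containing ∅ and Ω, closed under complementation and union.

Begin from { ∅, { p, q }, { q, r, s, t }, Ω } (that is, 𝒢 plus ∅ and Ω).
Iteration 1 adds 2:
  { p }  = { q, r, s, t }ᶜ
  { r, s, t }  = { p, q }ᶜ
  (now 6)
Iteration 2 (1 new):
  { p, r, s, t }  = { r, s, t } ∪ { p }
  (now 7)
Iteration 3. New:
  { q }  = { p, r, s, t }ᶜ
  (now 8)
After Iteration 4 the family is unchanged; done.

σ(𝒢) = { ∅, { p }, { q }, { p, q }, { r, s, t }, { p, r, s, t }, { q, r, s, t }, Ω }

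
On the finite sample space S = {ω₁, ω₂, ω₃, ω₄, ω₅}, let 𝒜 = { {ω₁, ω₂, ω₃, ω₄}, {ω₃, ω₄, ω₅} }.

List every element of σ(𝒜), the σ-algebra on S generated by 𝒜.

σ(𝒜) = { {}, {ω₅}, {ω₁, ω₂}, {ω₃, ω₄}, {ω₁, ω₂, ω₅}, {ω₃, ω₄, ω₅}, {ω₁, ω₂, ω₃, ω₄}, S }

Check:
Seed the family with 𝒜 together with ∅ and S: { {}, {ω₃, ω₄, ω₅}, {ω₁, ω₂, ω₃, ω₄}, S }.
Round 1: +2 →
  {ω₅}  = S∖{ω₁, ω₂, ω₃, ω₄}
  {ω₁, ω₂}  = S∖{ω₃, ω₄, ω₅}
  — 6 sets.
Round 2 (1 new):
  {ω₁, ω₂, ω₅}  = {ω₁, ω₂} ∪ {ω₅}
  — 7 sets.
Round 3. New:
  {ω₃, ω₄}  = S∖{ω₁, ω₂, ω₅}
  — 8 sets.
Round 4: stable.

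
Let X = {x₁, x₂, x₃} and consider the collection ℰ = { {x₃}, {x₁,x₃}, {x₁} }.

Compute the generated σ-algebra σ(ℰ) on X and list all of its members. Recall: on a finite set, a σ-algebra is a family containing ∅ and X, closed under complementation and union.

Start: ℰ ∪ {∅, X} = { {}, {x₁}, {x₃}, {x₁,x₃}, X }.
Pass 1: +3 →
  {x₂}  = complement {x₁,x₃}
  {x₁,x₂}  = complement {x₃}
  {x₂,x₃}  = complement {x₁}
  |family| = 8
After Pass 2 the family is unchanged; done.

σ(ℰ) = { {}, {x₁}, {x₂}, {x₃}, {x₁,x₂}, {x₁,x₃}, {x₂,x₃}, X }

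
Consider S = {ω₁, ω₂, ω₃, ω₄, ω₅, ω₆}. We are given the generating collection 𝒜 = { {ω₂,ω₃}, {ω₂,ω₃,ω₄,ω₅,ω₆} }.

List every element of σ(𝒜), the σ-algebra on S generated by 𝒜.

σ(𝒜) = { ∅, {ω₁}, {ω₂,ω₃}, {ω₁,ω₂,ω₃}, {ω₄,ω₅,ω₆}, {ω₁,ω₄,ω₅,ω₆}, {ω₂,ω₃,ω₄,ω₅,ω₆}, S }

Derivation:
Begin from { ∅, {ω₂,ω₃}, {ω₂,ω₃,ω₄,ω₅,ω₆}, S } (that is, 𝒜 plus ∅ and S).
Iteration 1: 2 new —
  {ω₁}  = S∖{ω₂,ω₃,ω₄,ω₅,ω₆}
  {ω₁,ω₄,ω₅,ω₆}  = S∖{ω₂,ω₃}
Iteration 2. New:
  {ω₁,ω₂,ω₃}  = {ω₂,ω₃} ∪ {ω₁}
Iteration 3 adds 1:
  {ω₄,ω₅,ω₆}  = S∖{ω₁,ω₂,ω₃}
Iteration 4: already closed under ᶜ and ∪.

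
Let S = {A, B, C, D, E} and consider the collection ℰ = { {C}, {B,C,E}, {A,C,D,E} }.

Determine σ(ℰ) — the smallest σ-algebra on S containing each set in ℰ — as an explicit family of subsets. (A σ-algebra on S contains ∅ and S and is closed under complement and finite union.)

|σ(ℰ)| = 16.  σ(ℰ) = { {}, {B}, {C}, {E}, {A,D}, {B,C}, {B,E}, {C,E}, {A,B,D}, {A,C,D}, {A,D,E}, {B,C,E}, {A,B,C,D}, {A,B,D,E}, {A,C,D,E}, S }

Check:
Begin from { {}, {C}, {B,C,E}, {A,C,D,E}, S } (that is, ℰ plus ∅ and S).
Iteration 1: +3 →
  {B}  = S∖{A,C,D,E}
  {A,D}  = S∖{B,C,E}
  {A,B,D,E}  = S∖{C}
  [8 total]
Iteration 2. New:
  {B,C}  = {C} ∪ {B}
  {A,B,D}  = {B} ∪ {A,D}
  {A,C,D}  = {C} ∪ {A,D}
  [11 total]
Iteration 3: +4 →
  {B,E}  = S∖{A,C,D}
  {C,E}  = S∖{A,B,D}
  {A,D,E}  = S∖{B,C}
  {A,B,C,D}  = {C} ∪ {A,B,D}
  [15 total]
Iteration 4 (1 new):
  {E}  = S∖{A,B,C,D}
  [16 total]
Iteration 5: stable.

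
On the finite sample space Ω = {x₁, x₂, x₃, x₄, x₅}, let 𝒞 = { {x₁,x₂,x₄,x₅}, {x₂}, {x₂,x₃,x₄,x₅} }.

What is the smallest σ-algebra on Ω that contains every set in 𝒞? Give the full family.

Begin from { {}, {x₂}, {x₁,x₂,x₄,x₅}, {x₂,x₃,x₄,x₅}, Ω } (that is, 𝒞 plus ∅ and Ω).
Round 1: +3 →
  {x₁}  = {x₂,x₃,x₄,x₅}ᶜ
  {x₃}  = {x₁,x₂,x₄,x₅}ᶜ
  {x₁,x₃,x₄,x₅}  = {x₂}ᶜ
  |family| = 8
Round 2 adds 3:
  {x₁,x₂}  = {x₂} ∪ {x₁}
  {x₁,x₃}  = {x₃} ∪ {x₁}
  {x₂,x₃}  = {x₃} ∪ {x₂}
  |family| = 11
Round 3 adds 4:
  {x₁,x₂,x₃}  = {x₃} ∪ {x₁,x₂}
  {x₁,x₄,x₅}  = {x₂,x₃}ᶜ
  {x₂,x₄,x₅}  = {x₁,x₃}ᶜ
  {x₃,x₄,x₅}  = {x₁,x₂}ᶜ
  |family| = 15
Round 4: 1 new —
  {x₄,x₅}  = {x₁,x₂,x₃}ᶜ
  |family| = 16
Round 5: no new sets; the family is a σ-algebra.

Therefore σ(𝒞) = { {}, {x₁}, {x₂}, {x₃}, {x₁,x₂}, {x₁,x₃}, {x₂,x₃}, {x₄,x₅}, {x₁,x₂,x₃}, {x₁,x₄,x₅}, {x₂,x₄,x₅}, {x₃,x₄,x₅}, {x₁,x₂,x₄,x₅}, {x₁,x₃,x₄,x₅}, {x₂,x₃,x₄,x₅}, Ω } (|σ(𝒞)| = 16).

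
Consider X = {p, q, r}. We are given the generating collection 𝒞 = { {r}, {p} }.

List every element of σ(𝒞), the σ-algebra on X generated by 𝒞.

|σ(𝒞)| = 8.  σ(𝒞) = { {}, {p}, {q}, {r}, {p,q}, {p,r}, {q,r}, X }

Derivation:
Seed the family with 𝒞 together with ∅ and X: { {}, {p}, {r}, X }.
Round 1. New:
  {p,q}  = complement {r}
  {p,r}  = {r} ∪ {p}
  {q,r}  = complement {p}
  |family| = 7
Round 2 (1 new):
  {q}  = complement {p,r}
  |family| = 8
After Round 3 the family is unchanged; done.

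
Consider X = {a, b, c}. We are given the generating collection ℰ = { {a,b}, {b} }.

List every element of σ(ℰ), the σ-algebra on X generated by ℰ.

Seed the family with ℰ together with ∅ and X: { ∅, {b}, {a,b}, X }.
Iteration 1: +2 →
  {c}  = {a,b}ᶜ
  {a,c}  = {b}ᶜ
Iteration 2: 1 new —
  {b,c}  = {c} ∪ {b}
Iteration 3 adds 1:
  {a}  = {b,c}ᶜ
Iteration 4: stable.

σ(ℰ) = { ∅, {a}, {b}, {c}, {a,b}, {a,c}, {b,c}, X }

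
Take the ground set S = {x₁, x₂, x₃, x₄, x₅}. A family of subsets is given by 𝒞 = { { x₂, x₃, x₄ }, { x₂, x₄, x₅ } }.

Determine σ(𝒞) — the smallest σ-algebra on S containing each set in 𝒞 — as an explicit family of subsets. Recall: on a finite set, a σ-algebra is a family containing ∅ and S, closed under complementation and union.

Answer: σ(𝒞) = { ∅, { x₁ }, { x₃ }, { x₅ }, { x₁, x₃ }, { x₁, x₅ }, { x₂, x₄ }, { x₃, x₅ }, { x₁, x₂, x₄ }, { x₁, x₃, x₅ }, { x₂, x₃, x₄ }, { x₂, x₄, x₅ }, { x₁, x₂, x₃, x₄ }, { x₁, x₂, x₄, x₅ }, { x₂, x₃, x₄, x₅ }, S }

Derivation:
Seed the family with 𝒞 together with ∅ and S: { ∅, { x₂, x₃, x₄ }, { x₂, x₄, x₅ }, S }.
Round 1: 3 new —
  { x₁, x₃ }  = ᶜ of { x₂, x₄, x₅ }
  { x₁, x₅ }  = ᶜ of { x₂, x₃, x₄ }
  { x₂, x₃, x₄, x₅ }  = { x₂, x₃, x₄ } ∪ { x₂, x₄, x₅ }
Round 2 adds 4:
  { x₁ }  = ᶜ of { x₂, x₃, x₄, x₅ }
  { x₁, x₃, x₅ }  = { x₁, x₃ } ∪ { x₁, x₅ }
  { x₁, x₂, x₃, x₄ }  = { x₂, x₃, x₄ } ∪ { x₁, x₃ }
  { x₁, x₂, x₄, x₅ }  = { x₁, x₅ } ∪ { x₂, x₄, x₅ }
Round 3: +3 →
  { x₃ }  = ᶜ of { x₁, x₂, x₄, x₅ }
  { x₅ }  = ᶜ of { x₁, x₂, x₃, x₄ }
  { x₂, x₄ }  = ᶜ of { x₁, x₃, x₅ }
Round 4: 2 new —
  { x₃, x₅ }  = { x₃ } ∪ { x₅ }
  { x₁, x₂, x₄ }  = { x₂, x₄ } ∪ { x₁ }
Round 5: no new sets; the family is a σ-algebra.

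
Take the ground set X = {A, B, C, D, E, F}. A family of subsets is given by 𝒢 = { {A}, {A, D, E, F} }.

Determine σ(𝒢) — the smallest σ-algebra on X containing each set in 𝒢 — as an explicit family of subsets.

Begin from { {}, {A}, {A, D, E, F}, X } (that is, 𝒢 plus ∅ and X).
Step 1: +2 →
  {B, C}  = ᶜ of {A, D, E, F}
  {B, C, D, E, F}  = ᶜ of {A}
  — 6 sets.
Step 2: 1 new —
  {A, B, C}  = {B, C} ∪ {A}
  — 7 sets.
Step 3: +1 →
  {D, E, F}  = ᶜ of {A, B, C}
  — 8 sets.
Step 4: stable.

σ(𝒢) = { {}, {A}, {B, C}, {A, B, C}, {D, E, F}, {A, D, E, F}, {B, C, D, E, F}, X }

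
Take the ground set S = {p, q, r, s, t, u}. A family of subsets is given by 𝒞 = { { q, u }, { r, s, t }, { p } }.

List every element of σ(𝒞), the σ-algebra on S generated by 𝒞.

Answer: σ(𝒞) = { {}, { p }, { q, u }, { p, q, u }, { r, s, t }, { p, r, s, t }, { q, r, s, t, u }, S }

Trace:
Seed the family with 𝒞 together with ∅ and S: { {}, { p }, { q, u }, { r, s, t }, S }.
Iteration 1: 3 new —
  { p, q, u }  = S∖{ r, s, t }
  { p, r, s, t }  = S∖{ q, u }
  { q, r, s, t, u }  = S∖{ p }
  — 8 sets.
Iteration 2: stable.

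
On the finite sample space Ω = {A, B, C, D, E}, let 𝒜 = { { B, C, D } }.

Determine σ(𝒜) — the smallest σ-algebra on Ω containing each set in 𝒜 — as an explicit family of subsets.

σ(𝒜) (4 sets): { ∅, { A, E }, { B, C, D }, Ω }

Derivation:
Seed the family with 𝒜 together with ∅ and Ω: { ∅, { B, C, D }, Ω }.
Round 1 adds 1:
  { A, E }  = ᶜ of { B, C, D }
Round 2: already closed under ᶜ and ∪.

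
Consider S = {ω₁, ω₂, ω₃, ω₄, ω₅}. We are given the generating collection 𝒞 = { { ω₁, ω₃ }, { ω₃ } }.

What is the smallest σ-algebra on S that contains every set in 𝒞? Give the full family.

Initial family (4 sets): { {  }, { ω₃ }, { ω₁, ω₃ }, S }.
Round 1: +2 →
  { ω₂, ω₄, ω₅ }  = ᶜ of { ω₁, ω₃ }
  { ω₁, ω₂, ω₄, ω₅ }  = ᶜ of { ω₃ }
  (now 6)
Round 2 adds 1:
  { ω₂, ω₃, ω₄, ω₅ }  = { ω₃ } ∪ { ω₂, ω₄, ω₅ }
  (now 7)
Round 3. New:
  { ω₁ }  = ᶜ of { ω₂, ω₃, ω₄, ω₅ }
  (now 8)
After Round 4 the family is unchanged; done.

|σ(𝒞)| = 8.  σ(𝒞) = { {  }, { ω₁ }, { ω₃ }, { ω₁, ω₃ }, { ω₂, ω₄, ω₅ }, { ω₁, ω₂, ω₄, ω₅ }, { ω₂, ω₃, ω₄, ω₅ }, S }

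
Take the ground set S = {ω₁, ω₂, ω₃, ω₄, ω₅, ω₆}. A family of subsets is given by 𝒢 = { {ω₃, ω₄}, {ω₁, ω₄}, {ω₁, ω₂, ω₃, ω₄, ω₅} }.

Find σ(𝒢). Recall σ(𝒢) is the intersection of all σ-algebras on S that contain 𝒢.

|σ(𝒢)| = 32.  σ(𝒢) = { {}, {ω₁}, {ω₃}, {ω₄}, {ω₆}, {ω₁, ω₃}, {ω₁, ω₄}, {ω₁, ω₆}, {ω₂, ω₅}, {ω₃, ω₄}, {ω₃, ω₆}, {ω₄, ω₆}, {ω₁, ω₂, ω₅}, {ω₁, ω₃, ω₄}, {ω₁, ω₃, ω₆}, {ω₁, ω₄, ω₆}, {ω₂, ω₃, ω₅}, {ω₂, ω₄, ω₅}, {ω₂, ω₅, ω₆}, {ω₃, ω₄, ω₆}, {ω₁, ω₂, ω₃, ω₅}, {ω₁, ω₂, ω₄, ω₅}, {ω₁, ω₂, ω₅, ω₆}, {ω₁, ω₃, ω₄, ω₆}, {ω₂, ω₃, ω₄, ω₅}, {ω₂, ω₃, ω₅, ω₆}, {ω₂, ω₄, ω₅, ω₆}, {ω₁, ω₂, ω₃, ω₄, ω₅}, {ω₁, ω₂, ω₃, ω₅, ω₆}, {ω₁, ω₂, ω₄, ω₅, ω₆}, {ω₂, ω₃, ω₄, ω₅, ω₆}, S }

Check:
Initial family (5 sets): { {}, {ω₁, ω₄}, {ω₃, ω₄}, {ω₁, ω₂, ω₃, ω₄, ω₅}, S }.
Round 1: +4 →
  {ω₆}  = {ω₁, ω₂, ω₃, ω₄, ω₅}ᶜ
  {ω₁, ω₃, ω₄}  = {ω₃, ω₄} ∪ {ω₁, ω₄}
  {ω₁, ω₂, ω₅, ω₆}  = {ω₃, ω₄}ᶜ
  {ω₂, ω₃, ω₅, ω₆}  = {ω₁, ω₄}ᶜ
  |family| = 9
Round 2: +7 →
  {ω₁, ω₄, ω₆}  = {ω₆} ∪ {ω₁, ω₄}
  {ω₂, ω₅, ω₆}  = {ω₁, ω₃, ω₄}ᶜ
  {ω₃, ω₄, ω₆}  = {ω₃, ω₄} ∪ {ω₆}
  {ω₁, ω₃, ω₄, ω₆}  = {ω₆} ∪ {ω₁, ω₃, ω₄}
  {ω₁, ω₂, ω₃, ω₅, ω₆}  = {ω₂, ω₃, ω₅, ω₆} ∪ {ω₁, ω₂, ω₅, ω₆}
  {ω₁, ω₂, ω₄, ω₅, ω₆}  = {ω₁, ω₄} ∪ {ω₁, ω₂, ω₅, ω₆}
  {ω₂, ω₃, ω₄, ω₅, ω₆}  = {ω₃, ω₄} ∪ {ω₂, ω₃, ω₅, ω₆}
  |family| = 16
Round 3 adds 6:
  {ω₁}  = {ω₂, ω₃, ω₄, ω₅, ω₆}ᶜ
  {ω₃}  = {ω₁, ω₂, ω₄, ω₅, ω₆}ᶜ
  {ω₄}  = {ω₁, ω₂, ω₃, ω₅, ω₆}ᶜ
  {ω₂, ω₅}  = {ω₁, ω₃, ω₄, ω₆}ᶜ
  {ω₁, ω₂, ω₅}  = {ω₃, ω₄, ω₆}ᶜ
  {ω₂, ω₃, ω₅}  = {ω₁, ω₄, ω₆}ᶜ
  |family| = 22
Round 4 adds 9:
  {ω₁, ω₃}  = {ω₁} ∪ {ω₃}
  {ω₁, ω₆}  = {ω₁} ∪ {ω₆}
  {ω₃, ω₆}  = {ω₆} ∪ {ω₃}
  {ω₄, ω₆}  = {ω₆} ∪ {ω₄}
  {ω₂, ω₄, ω₅}  = {ω₂, ω₅} ∪ {ω₄}
  {ω₁, ω₂, ω₃, ω₅}  = {ω₁} ∪ {ω₂, ω₃, ω₅}
  {ω₁, ω₂, ω₄, ω₅}  = {ω₂, ω₅} ∪ {ω₁, ω₄}
  {ω₂, ω₃, ω₄, ω₅}  = {ω₂, ω₅} ∪ {ω₃, ω₄}
  {ω₂, ω₄, ω₅, ω₆}  = {ω₂, ω₅, ω₆} ∪ {ω₄}
  |family| = 31
Round 5: +1 →
  {ω₁, ω₃, ω₆}  = {ω₂, ω₄, ω₅}ᶜ
  |family| = 32
Round 6: closed — nothing new.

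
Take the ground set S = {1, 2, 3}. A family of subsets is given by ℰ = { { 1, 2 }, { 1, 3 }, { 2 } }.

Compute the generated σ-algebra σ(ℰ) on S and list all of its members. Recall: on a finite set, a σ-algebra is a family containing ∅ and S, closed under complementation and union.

Seed the family with ℰ together with ∅ and S: { {}, { 2 }, { 1, 2 }, { 1, 3 }, S }.
Round 1: 1 new —
  { 3 }  = ᶜ of { 1, 2 }
  (now 6)
Round 2: 1 new —
  { 2, 3 }  = { 3 } ∪ { 2 }
  (now 7)
Round 3 adds 1:
  { 1 }  = ᶜ of { 2, 3 }
  (now 8)
After Round 4 the family is unchanged; done.

Hence σ(ℰ) has 8 members: { {}, { 1 }, { 2 }, { 3 }, { 1, 2 }, { 1, 3 }, { 2, 3 }, S }.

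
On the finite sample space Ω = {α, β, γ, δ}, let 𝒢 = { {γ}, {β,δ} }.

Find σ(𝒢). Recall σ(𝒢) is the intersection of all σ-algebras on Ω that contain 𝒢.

σ(𝒢) (8 sets): { ∅, {α}, {γ}, {α,γ}, {β,δ}, {α,β,δ}, {β,γ,δ}, Ω }

Working:
Seed the family with 𝒢 together with ∅ and Ω: { ∅, {γ}, {β,δ}, Ω }.
Pass 1: 3 new —
  {α,γ}  = ᶜ of {β,δ}
  {α,β,δ}  = ᶜ of {γ}
  {β,γ,δ}  = {γ} ∪ {β,δ}
Pass 2: 1 new —
  {α}  = ᶜ of {β,γ,δ}
Pass 3: stable.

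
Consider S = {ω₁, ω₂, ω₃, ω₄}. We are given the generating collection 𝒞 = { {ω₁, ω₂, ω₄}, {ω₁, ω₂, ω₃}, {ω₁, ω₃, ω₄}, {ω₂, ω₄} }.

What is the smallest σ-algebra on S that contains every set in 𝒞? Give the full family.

|σ(𝒞)| = 16.  σ(𝒞) = { {}, {ω₁}, {ω₂}, {ω₃}, {ω₄}, {ω₁, ω₂}, {ω₁, ω₃}, {ω₁, ω₄}, {ω₂, ω₃}, {ω₂, ω₄}, {ω₃, ω₄}, {ω₁, ω₂, ω₃}, {ω₁, ω₂, ω₄}, {ω₁, ω₃, ω₄}, {ω₂, ω₃, ω₄}, S }

Trace:
Seed the family with 𝒞 together with ∅ and S: { {}, {ω₂, ω₄}, {ω₁, ω₂, ω₃}, {ω₁, ω₂, ω₄}, {ω₁, ω₃, ω₄}, S }.
Step 1. New:
  {ω₂}  = ᶜ of {ω₁, ω₃, ω₄}
  {ω₃}  = ᶜ of {ω₁, ω₂, ω₄}
  {ω₄}  = ᶜ of {ω₁, ω₂, ω₃}
  {ω₁, ω₃}  = ᶜ of {ω₂, ω₄}
Step 2. New:
  {ω₂, ω₃}  = {ω₂} ∪ {ω₃}
  {ω₃, ω₄}  = {ω₃} ∪ {ω₄}
  {ω₂, ω₃, ω₄}  = {ω₃} ∪ {ω₂, ω₄}
Step 3 adds 3:
  {ω₁}  = ᶜ of {ω₂, ω₃, ω₄}
  {ω₁, ω₂}  = ᶜ of {ω₃, ω₄}
  {ω₁, ω₄}  = ᶜ of {ω₂, ω₃}
Step 4: no new sets; the family is a σ-algebra.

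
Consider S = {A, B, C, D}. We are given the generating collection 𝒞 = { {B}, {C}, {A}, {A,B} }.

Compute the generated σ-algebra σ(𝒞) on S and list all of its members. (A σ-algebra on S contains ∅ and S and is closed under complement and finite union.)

σ(𝒞) (16 sets): { {}, {A}, {B}, {C}, {D}, {A,B}, {A,C}, {A,D}, {B,C}, {B,D}, {C,D}, {A,B,C}, {A,B,D}, {A,C,D}, {B,C,D}, S }

Working:
Seed the family with 𝒞 together with ∅ and S: { {}, {A}, {B}, {C}, {A,B}, S }.
Step 1: +7 →
  {A,C}  = {C} ∪ {A}
  {B,C}  = {C} ∪ {B}
  {C,D}  = {A,B}ᶜ
  {A,B,C}  = {C} ∪ {A,B}
  {A,B,D}  = {C}ᶜ
  {A,C,D}  = {B}ᶜ
  {B,C,D}  = {A}ᶜ
Step 2: 3 new —
  {D}  = {A,B,C}ᶜ
  {A,D}  = {B,C}ᶜ
  {B,D}  = {A,C}ᶜ
Step 3: stable.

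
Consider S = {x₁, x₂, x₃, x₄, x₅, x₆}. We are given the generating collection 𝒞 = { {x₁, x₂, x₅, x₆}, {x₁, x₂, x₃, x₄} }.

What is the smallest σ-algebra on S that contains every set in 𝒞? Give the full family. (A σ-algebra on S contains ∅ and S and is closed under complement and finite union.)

σ(𝒞) = { {}, {x₁, x₂}, {x₃, x₄}, {x₅, x₆}, {x₁, x₂, x₃, x₄}, {x₁, x₂, x₅, x₆}, {x₃, x₄, x₅, x₆}, S }

Check:
Take S₀ = 𝒞 ∪ {∅, S} = { {}, {x₁, x₂, x₃, x₄}, {x₁, x₂, x₅, x₆}, S }.
Pass 1. New:
  {x₃, x₄}  = ᶜ of {x₁, x₂, x₅, x₆}
  {x₅, x₆}  = ᶜ of {x₁, x₂, x₃, x₄}
Pass 2 (1 new):
  {x₃, x₄, x₅, x₆}  = {x₃, x₄} ∪ {x₅, x₆}
Pass 3 adds 1:
  {x₁, x₂}  = ᶜ of {x₃, x₄, x₅, x₆}
Pass 4: no new sets; the family is a σ-algebra.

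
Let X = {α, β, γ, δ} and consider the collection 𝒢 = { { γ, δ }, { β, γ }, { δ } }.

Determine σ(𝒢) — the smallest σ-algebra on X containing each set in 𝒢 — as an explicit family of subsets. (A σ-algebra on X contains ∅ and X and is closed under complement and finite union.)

Start: 𝒢 ∪ {∅, X} = { ∅, { δ }, { β, γ }, { γ, δ }, X }.
Round 1 adds 4:
  { α, β }  = { γ, δ }ᶜ
  { α, δ }  = { β, γ }ᶜ
  { α, β, γ }  = { δ }ᶜ
  { β, γ, δ }  = { γ, δ } ∪ { β, γ }
  — 9 sets.
Round 2. New:
  { α }  = { β, γ, δ }ᶜ
  { α, β, δ }  = { α, β } ∪ { α, δ }
  { α, γ, δ }  = { γ, δ } ∪ { α, δ }
  — 12 sets.
Round 3: +2 →
  { β }  = { α, γ, δ }ᶜ
  { γ }  = { α, β, δ }ᶜ
  — 14 sets.
Round 4: 2 new —
  { α, γ }  = { γ } ∪ { α }
  { β, δ }  = { δ } ∪ { β }
  — 16 sets.
Round 5: stable.

Therefore σ(𝒢) = { ∅, { α }, { β }, { γ }, { δ }, { α, β }, { α, γ }, { α, δ }, { β, γ }, { β, δ }, { γ, δ }, { α, β, γ }, { α, β, δ }, { α, γ, δ }, { β, γ, δ }, X } (|σ(𝒢)| = 16).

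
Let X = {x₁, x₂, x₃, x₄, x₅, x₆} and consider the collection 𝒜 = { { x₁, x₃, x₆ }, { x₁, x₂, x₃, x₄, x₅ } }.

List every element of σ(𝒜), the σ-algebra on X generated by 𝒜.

|σ(𝒜)| = 8.  σ(𝒜) = { {}, { x₆ }, { x₁, x₃ }, { x₁, x₃, x₆ }, { x₂, x₄, x₅ }, { x₂, x₄, x₅, x₆ }, { x₁, x₂, x₃, x₄, x₅ }, X }

Check:
Begin from { {}, { x₁, x₃, x₆ }, { x₁, x₂, x₃, x₄, x₅ }, X } (that is, 𝒜 plus ∅ and X).
Pass 1: 2 new —
  { x₆ }  = X∖{ x₁, x₂, x₃, x₄, x₅ }
  { x₂, x₄, x₅ }  = X∖{ x₁, x₃, x₆ }
  — 6 sets.
Pass 2: +1 →
  { x₂, x₄, x₅, x₆ }  = { x₂, x₄, x₅ } ∪ { x₆ }
  — 7 sets.
Pass 3: +1 →
  { x₁, x₃ }  = X∖{ x₂, x₄, x₅, x₆ }
  — 8 sets.
Pass 4: no new sets; the family is a σ-algebra.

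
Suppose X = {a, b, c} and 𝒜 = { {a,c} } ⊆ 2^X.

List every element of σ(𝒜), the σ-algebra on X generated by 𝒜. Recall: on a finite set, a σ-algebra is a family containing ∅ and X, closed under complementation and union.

Initial family (3 sets): { {}, {a,c}, X }.
Round 1 adds 1:
  {b}  = complement {a,c}
  [4 total]
Round 2: closed — nothing new.

σ(𝒜) = { {}, {b}, {a,c}, X }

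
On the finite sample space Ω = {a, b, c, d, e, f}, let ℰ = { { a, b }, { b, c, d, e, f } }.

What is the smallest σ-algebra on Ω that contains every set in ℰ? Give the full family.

Begin from { {}, { a, b }, { b, c, d, e, f }, Ω } (that is, ℰ plus ∅ and Ω).
Step 1 (2 new):
  { a }  = ᶜ of { b, c, d, e, f }
  { c, d, e, f }  = ᶜ of { a, b }
  (now 6)
Step 2: 1 new —
  { a, c, d, e, f }  = { c, d, e, f } ∪ { a }
  (now 7)
Step 3 (1 new):
  { b }  = ᶜ of { a, c, d, e, f }
  (now 8)
Step 4: no new sets; the family is a σ-algebra.

Therefore σ(ℰ) = { {}, { a }, { b }, { a, b }, { c, d, e, f }, { a, c, d, e, f }, { b, c, d, e, f }, Ω } (|σ(ℰ)| = 8).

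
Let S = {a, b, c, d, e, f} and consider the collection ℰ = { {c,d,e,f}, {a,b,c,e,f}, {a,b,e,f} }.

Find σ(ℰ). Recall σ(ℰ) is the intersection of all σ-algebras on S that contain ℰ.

Seed the family with ℰ together with ∅ and S: { {}, {a,b,e,f}, {c,d,e,f}, {a,b,c,e,f}, S }.
Round 1. New:
  {d}  = S∖{a,b,c,e,f}
  {a,b}  = S∖{c,d,e,f}
  {c,d}  = S∖{a,b,e,f}
  |family| = 8
Round 2 adds 3:
  {a,b,d}  = {d} ∪ {a,b}
  {a,b,c,d}  = {c,d} ∪ {a,b}
  {a,b,d,e,f}  = {d} ∪ {a,b,e,f}
  |family| = 11
Round 3. New:
  {c}  = S∖{a,b,d,e,f}
  {e,f}  = S∖{a,b,c,d}
  {c,e,f}  = S∖{a,b,d}
  |family| = 14
Round 4: 2 new —
  {a,b,c}  = {c} ∪ {a,b}
  {d,e,f}  = {e,f} ∪ {d}
  |family| = 16
After Round 5 the family is unchanged; done.

Therefore σ(ℰ) = { {}, {c}, {d}, {a,b}, {c,d}, {e,f}, {a,b,c}, {a,b,d}, {c,e,f}, {d,e,f}, {a,b,c,d}, {a,b,e,f}, {c,d,e,f}, {a,b,c,e,f}, {a,b,d,e,f}, S } (|σ(ℰ)| = 16).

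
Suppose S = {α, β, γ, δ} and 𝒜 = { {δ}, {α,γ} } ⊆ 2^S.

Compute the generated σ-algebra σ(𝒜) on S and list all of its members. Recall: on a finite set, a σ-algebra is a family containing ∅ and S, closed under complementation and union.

Start: 𝒜 ∪ {∅, S} = { {}, {δ}, {α,γ}, S }.
Step 1 (3 new):
  {β,δ}  = S∖{α,γ}
  {α,β,γ}  = S∖{δ}
  {α,γ,δ}  = {α,γ} ∪ {δ}
Step 2. New:
  {β}  = S∖{α,γ,δ}
Step 3 adds nothing — fixpoint reached.

σ(𝒜) = { {}, {β}, {δ}, {α,γ}, {β,δ}, {α,β,γ}, {α,γ,δ}, S }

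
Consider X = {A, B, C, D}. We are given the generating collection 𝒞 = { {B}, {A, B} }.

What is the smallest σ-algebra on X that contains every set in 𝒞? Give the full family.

Take S₀ = 𝒞 ∪ {∅, X} = { {}, {B}, {A, B}, X }.
Round 1. New:
  {C, D}  = ᶜ of {A, B}
  {A, C, D}  = ᶜ of {B}
Round 2 (1 new):
  {B, C, D}  = {C, D} ∪ {B}
Round 3: +1 →
  {A}  = ᶜ of {B, C, D}
Round 4: stable.

Hence σ(𝒞) has 8 members: { {}, {A}, {B}, {A, B}, {C, D}, {A, C, D}, {B, C, D}, X }.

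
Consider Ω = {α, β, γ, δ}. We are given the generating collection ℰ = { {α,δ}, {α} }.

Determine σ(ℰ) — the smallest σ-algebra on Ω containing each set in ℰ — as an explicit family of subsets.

Initial family (4 sets): { ∅, {α}, {α,δ}, Ω }.
Step 1 adds 2:
  {β,γ}  = Ω∖{α,δ}
  {β,γ,δ}  = Ω∖{α}
  |family| = 6
Step 2 adds 1:
  {α,β,γ}  = {β,γ} ∪ {α}
  |family| = 7
Step 3. New:
  {δ}  = Ω∖{α,β,γ}
  |family| = 8
Step 4 adds nothing — fixpoint reached.

Therefore σ(ℰ) = { ∅, {α}, {δ}, {α,δ}, {β,γ}, {α,β,γ}, {β,γ,δ}, Ω } (|σ(ℰ)| = 8).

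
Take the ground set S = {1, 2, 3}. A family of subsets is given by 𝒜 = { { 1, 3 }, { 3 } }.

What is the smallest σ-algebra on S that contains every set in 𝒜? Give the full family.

Begin from { ∅, { 3 }, { 1, 3 }, S } (that is, 𝒜 plus ∅ and S).
Iteration 1. New:
  { 2 }  = ᶜ of { 1, 3 }
  { 1, 2 }  = ᶜ of { 3 }
  (now 6)
Iteration 2 (1 new):
  { 2, 3 }  = { 3 } ∪ { 2 }
  (now 7)
Iteration 3 (1 new):
  { 1 }  = ᶜ of { 2, 3 }
  (now 8)
Iteration 4: closed — nothing new.

Therefore σ(𝒜) = { ∅, { 1 }, { 2 }, { 3 }, { 1, 2 }, { 1, 3 }, { 2, 3 }, S } (|σ(𝒜)| = 8).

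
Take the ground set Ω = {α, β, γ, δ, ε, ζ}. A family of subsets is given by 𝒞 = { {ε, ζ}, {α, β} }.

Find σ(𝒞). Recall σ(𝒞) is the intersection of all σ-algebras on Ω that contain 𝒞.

σ(𝒞) (8 sets): { {}, {α, β}, {γ, δ}, {ε, ζ}, {α, β, γ, δ}, {α, β, ε, ζ}, {γ, δ, ε, ζ}, Ω }

Derivation:
Start: 𝒞 ∪ {∅, Ω} = { {}, {α, β}, {ε, ζ}, Ω }.
Round 1 (3 new):
  {α, β, γ, δ}  = complement {ε, ζ}
  {α, β, ε, ζ}  = {α, β} ∪ {ε, ζ}
  {γ, δ, ε, ζ}  = complement {α, β}
  — 7 sets.
Round 2 adds 1:
  {γ, δ}  = complement {α, β, ε, ζ}
  — 8 sets.
Round 3: no new sets; the family is a σ-algebra.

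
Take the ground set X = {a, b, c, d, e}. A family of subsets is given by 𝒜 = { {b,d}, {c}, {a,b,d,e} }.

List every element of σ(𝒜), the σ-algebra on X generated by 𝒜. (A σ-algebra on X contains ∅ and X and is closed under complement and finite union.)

Seed the family with 𝒜 together with ∅ and X: { {}, {c}, {b,d}, {a,b,d,e}, X }.
Iteration 1: 2 new —
  {a,c,e}  = X∖{b,d}
  {b,c,d}  = {c} ∪ {b,d}
  — 7 sets.
Iteration 2 adds 1:
  {a,e}  = X∖{b,c,d}
  — 8 sets.
After Iteration 3 the family is unchanged; done.

|σ(𝒜)| = 8.  σ(𝒜) = { {}, {c}, {a,e}, {b,d}, {a,c,e}, {b,c,d}, {a,b,d,e}, X }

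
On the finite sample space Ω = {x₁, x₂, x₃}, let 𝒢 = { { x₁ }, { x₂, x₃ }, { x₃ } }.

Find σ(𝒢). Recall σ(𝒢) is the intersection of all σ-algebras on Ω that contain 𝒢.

Start: 𝒢 ∪ {∅, Ω} = { {}, { x₁ }, { x₃ }, { x₂, x₃ }, Ω }.
Round 1. New:
  { x₁, x₂ }  = { x₃ }ᶜ
  { x₁, x₃ }  = { x₃ } ∪ { x₁ }
  — 7 sets.
Round 2: 1 new —
  { x₂ }  = { x₁, x₃ }ᶜ
  — 8 sets.
Round 3: stable.

Hence σ(𝒢) has 8 members: { {}, { x₁ }, { x₂ }, { x₃ }, { x₁, x₂ }, { x₁, x₃ }, { x₂, x₃ }, Ω }.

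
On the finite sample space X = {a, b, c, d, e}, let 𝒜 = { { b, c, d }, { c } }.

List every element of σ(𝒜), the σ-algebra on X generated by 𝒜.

Begin from { {}, { c }, { b, c, d }, X } (that is, 𝒜 plus ∅ and X).
Step 1 adds 2:
  { a, e }  = { b, c, d }ᶜ
  { a, b, d, e }  = { c }ᶜ
  |family| = 6
Step 2. New:
  { a, c, e }  = { c } ∪ { a, e }
  |family| = 7
Step 3 (1 new):
  { b, d }  = { a, c, e }ᶜ
  |family| = 8
After Step 4 the family is unchanged; done.

σ(𝒜) = { {}, { c }, { a, e }, { b, d }, { a, c, e }, { b, c, d }, { a, b, d, e }, X }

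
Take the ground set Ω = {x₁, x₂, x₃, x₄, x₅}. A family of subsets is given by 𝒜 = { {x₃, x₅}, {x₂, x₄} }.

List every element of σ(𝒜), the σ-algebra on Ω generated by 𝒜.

Start: 𝒜 ∪ {∅, Ω} = { {}, {x₂, x₄}, {x₃, x₅}, Ω }.
Pass 1: +3 →
  {x₁, x₂, x₄}  = {x₃, x₅}ᶜ
  {x₁, x₃, x₅}  = {x₂, x₄}ᶜ
  {x₂, x₃, x₄, x₅}  = {x₃, x₅} ∪ {x₂, x₄}
  [7 total]
Pass 2. New:
  {x₁}  = {x₂, x₃, x₄, x₅}ᶜ
  [8 total]
Pass 3: closed — nothing new.

Hence σ(𝒜) has 8 members: { {}, {x₁}, {x₂, x₄}, {x₃, x₅}, {x₁, x₂, x₄}, {x₁, x₃, x₅}, {x₂, x₃, x₄, x₅}, Ω }.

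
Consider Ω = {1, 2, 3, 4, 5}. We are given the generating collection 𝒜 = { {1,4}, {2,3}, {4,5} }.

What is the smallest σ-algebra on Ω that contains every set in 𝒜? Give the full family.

σ(𝒜) = { ∅, {1}, {4}, {5}, {1,4}, {1,5}, {2,3}, {4,5}, {1,2,3}, {1,4,5}, {2,3,4}, {2,3,5}, {1,2,3,4}, {1,2,3,5}, {2,3,4,5}, Ω }

Trace:
Initial family (5 sets): { ∅, {1,4}, {2,3}, {4,5}, Ω }.
Pass 1 (5 new):
  {1,2,3}  = ᶜ of {4,5}
  {1,4,5}  = ᶜ of {2,3}
  {2,3,5}  = ᶜ of {1,4}
  {1,2,3,4}  = {2,3} ∪ {1,4}
  {2,3,4,5}  = {4,5} ∪ {2,3}
Pass 2 adds 3:
  {1}  = ᶜ of {2,3,4,5}
  {5}  = ᶜ of {1,2,3,4}
  {1,2,3,5}  = {1,2,3} ∪ {2,3,5}
Pass 3. New:
  {4}  = ᶜ of {1,2,3,5}
  {1,5}  = {5} ∪ {1}
Pass 4 (1 new):
  {2,3,4}  = ᶜ of {1,5}
Pass 5 adds nothing — fixpoint reached.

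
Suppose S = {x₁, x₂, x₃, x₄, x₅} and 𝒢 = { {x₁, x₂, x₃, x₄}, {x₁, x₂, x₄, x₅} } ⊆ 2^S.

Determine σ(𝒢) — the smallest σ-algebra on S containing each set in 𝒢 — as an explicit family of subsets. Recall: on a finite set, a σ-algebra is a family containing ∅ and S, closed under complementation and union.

σ(𝒢) (8 sets): { {}, {x₃}, {x₅}, {x₃, x₅}, {x₁, x₂, x₄}, {x₁, x₂, x₃, x₄}, {x₁, x₂, x₄, x₅}, S }

Working:
Take S₀ = 𝒢 ∪ {∅, S} = { {}, {x₁, x₂, x₃, x₄}, {x₁, x₂, x₄, x₅}, S }.
Pass 1: 2 new —
  {x₃}  = ᶜ of {x₁, x₂, x₄, x₅}
  {x₅}  = ᶜ of {x₁, x₂, x₃, x₄}
  [6 total]
Pass 2: 1 new —
  {x₃, x₅}  = {x₃} ∪ {x₅}
  [7 total]
Pass 3 adds 1:
  {x₁, x₂, x₄}  = ᶜ of {x₃, x₅}
  [8 total]
Pass 4: closed — nothing new.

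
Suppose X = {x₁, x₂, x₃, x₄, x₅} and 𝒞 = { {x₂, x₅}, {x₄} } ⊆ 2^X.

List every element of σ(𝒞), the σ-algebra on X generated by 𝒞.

|σ(𝒞)| = 8.  σ(𝒞) = { ∅, {x₄}, {x₁, x₃}, {x₂, x₅}, {x₁, x₃, x₄}, {x₂, x₄, x₅}, {x₁, x₂, x₃, x₅}, X }

Derivation:
Start: 𝒞 ∪ {∅, X} = { ∅, {x₄}, {x₂, x₅}, X }.
Step 1 (3 new):
  {x₁, x₃, x₄}  = X∖{x₂, x₅}
  {x₂, x₄, x₅}  = {x₂, x₅} ∪ {x₄}
  {x₁, x₂, x₃, x₅}  = X∖{x₄}
  |family| = 7
Step 2: +1 →
  {x₁, x₃}  = X∖{x₂, x₄, x₅}
  |family| = 8
Step 3: stable.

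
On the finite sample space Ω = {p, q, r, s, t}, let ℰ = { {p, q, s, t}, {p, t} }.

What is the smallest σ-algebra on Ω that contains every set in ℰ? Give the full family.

Answer: σ(ℰ) = { ∅, {r}, {p, t}, {q, s}, {p, r, t}, {q, r, s}, {p, q, s, t}, Ω }

Working:
Take S₀ = ℰ ∪ {∅, Ω} = { ∅, {p, t}, {p, q, s, t}, Ω }.
Iteration 1. New:
  {r}  = ᶜ of {p, q, s, t}
  {q, r, s}  = ᶜ of {p, t}
  — 6 sets.
Iteration 2. New:
  {p, r, t}  = {r} ∪ {p, t}
  — 7 sets.
Iteration 3 (1 new):
  {q, s}  = ᶜ of {p, r, t}
  — 8 sets.
Iteration 4: no new sets; the family is a σ-algebra.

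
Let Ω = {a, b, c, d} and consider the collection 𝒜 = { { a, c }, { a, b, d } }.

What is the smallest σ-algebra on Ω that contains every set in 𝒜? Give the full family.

σ(𝒜) = { {}, { a }, { c }, { a, c }, { b, d }, { a, b, d }, { b, c, d }, Ω }

Trace:
Initial family (4 sets): { {}, { a, c }, { a, b, d }, Ω }.
Iteration 1. New:
  { c }  = ᶜ of { a, b, d }
  { b, d }  = ᶜ of { a, c }
  (now 6)
Iteration 2: +1 →
  { b, c, d }  = { c } ∪ { b, d }
  (now 7)
Iteration 3 adds 1:
  { a }  = ᶜ of { b, c, d }
  (now 8)
After Iteration 4 the family is unchanged; done.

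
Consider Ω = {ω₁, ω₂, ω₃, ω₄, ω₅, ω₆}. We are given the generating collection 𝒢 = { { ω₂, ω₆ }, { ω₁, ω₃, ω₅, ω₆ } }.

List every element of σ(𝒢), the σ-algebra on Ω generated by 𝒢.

σ(𝒢) = { {  }, { ω₂ }, { ω₄ }, { ω₆ }, { ω₂, ω₄ }, { ω₂, ω₆ }, { ω₄, ω₆ }, { ω₁, ω₃, ω₅ }, { ω₂, ω₄, ω₆ }, { ω₁, ω₂, ω₃, ω₅ }, { ω₁, ω₃, ω₄, ω₅ }, { ω₁, ω₃, ω₅, ω₆ }, { ω₁, ω₂, ω₃, ω₄, ω₅ }, { ω₁, ω₂, ω₃, ω₅, ω₆ }, { ω₁, ω₃, ω₄, ω₅, ω₆ }, Ω }

Check:
Start: 𝒢 ∪ {∅, Ω} = { {  }, { ω₂, ω₆ }, { ω₁, ω₃, ω₅, ω₆ }, Ω }.
Iteration 1: 3 new —
  { ω₂, ω₄ }  = complement { ω₁, ω₃, ω₅, ω₆ }
  { ω₁, ω₃, ω₄, ω₅ }  = complement { ω₂, ω₆ }
  { ω₁, ω₂, ω₃, ω₅, ω₆ }  = { ω₂, ω₆ } ∪ { ω₁, ω₃, ω₅, ω₆ }
  (now 7)
Iteration 2 (4 new):
  { ω₄ }  = complement { ω₁, ω₂, ω₃, ω₅, ω₆ }
  { ω₂, ω₄, ω₆ }  = { ω₂, ω₆ } ∪ { ω₂, ω₄ }
  { ω₁, ω₂, ω₃, ω₄, ω₅ }  = { ω₁, ω₃, ω₄, ω₅ } ∪ { ω₂, ω₄ }
  { ω₁, ω₃, ω₄, ω₅, ω₆ }  = { ω₁, ω₃, ω₅, ω₆ } ∪ { ω₁, ω₃, ω₄, ω₅ }
  (now 11)
Iteration 3 (3 new):
  { ω₂ }  = complement { ω₁, ω₃, ω₄, ω₅, ω₆ }
  { ω₆ }  = complement { ω₁, ω₂, ω₃, ω₄, ω₅ }
  { ω₁, ω₃, ω₅ }  = complement { ω₂, ω₄, ω₆ }
  (now 14)
Iteration 4 (2 new):
  { ω₄, ω₆ }  = { ω₄ } ∪ { ω₆ }
  { ω₁, ω₂, ω₃, ω₅ }  = { ω₁, ω₃, ω₅ } ∪ { ω₂ }
  (now 16)
Iteration 5: stable.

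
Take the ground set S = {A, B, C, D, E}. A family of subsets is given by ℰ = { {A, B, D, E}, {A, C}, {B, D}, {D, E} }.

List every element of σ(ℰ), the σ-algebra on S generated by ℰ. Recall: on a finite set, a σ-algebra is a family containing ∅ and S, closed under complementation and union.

Initial family (6 sets): { {}, {A, C}, {B, D}, {D, E}, {A, B, D, E}, S }.
Pass 1. New:
  {C}  = ᶜ of {A, B, D, E}
  {A, B, C}  = ᶜ of {D, E}
  {A, C, E}  = ᶜ of {B, D}
  {B, D, E}  = ᶜ of {A, C}
  {A, B, C, D}  = {A, C} ∪ {B, D}
  {A, C, D, E}  = {D, E} ∪ {A, C}
  — 12 sets.
Pass 2: 6 new —
  {B}  = ᶜ of {A, C, D, E}
  {E}  = ᶜ of {A, B, C, D}
  {B, C, D}  = {C} ∪ {B, D}
  {C, D, E}  = {D, E} ∪ {C}
  {A, B, C, E}  = {A, B, C} ∪ {A, C, E}
  {B, C, D, E}  = {C} ∪ {B, D, E}
  — 18 sets.
Pass 3: +7 →
  {A}  = ᶜ of {B, C, D, E}
  {D}  = ᶜ of {A, B, C, E}
  {A, B}  = ᶜ of {C, D, E}
  {A, E}  = ᶜ of {B, C, D}
  {B, C}  = {C} ∪ {B}
  {B, E}  = {B} ∪ {E}
  {C, E}  = {C} ∪ {E}
  — 25 sets.
Pass 4 (7 new):
  {A, D}  = {D} ∪ {A}
  {C, D}  = {C} ∪ {D}
  {A, B, D}  = ᶜ of {C, E}
  {A, B, E}  = {B, E} ∪ {A, B}
  {A, C, D}  = ᶜ of {B, E}
  {A, D, E}  = ᶜ of {B, C}
  {B, C, E}  = {B, E} ∪ {C}
  — 32 sets.
Pass 5: stable.

σ(ℰ) = { {}, {A}, {B}, {C}, {D}, {E}, {A, B}, {A, C}, {A, D}, {A, E}, {B, C}, {B, D}, {B, E}, {C, D}, {C, E}, {D, E}, {A, B, C}, {A, B, D}, {A, B, E}, {A, C, D}, {A, C, E}, {A, D, E}, {B, C, D}, {B, C, E}, {B, D, E}, {C, D, E}, {A, B, C, D}, {A, B, C, E}, {A, B, D, E}, {A, C, D, E}, {B, C, D, E}, S }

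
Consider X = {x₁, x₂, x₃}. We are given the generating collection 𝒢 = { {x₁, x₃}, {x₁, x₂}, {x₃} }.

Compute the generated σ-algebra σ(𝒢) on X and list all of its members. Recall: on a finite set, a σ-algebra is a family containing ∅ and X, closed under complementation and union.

σ(𝒢) = { {}, {x₁}, {x₂}, {x₃}, {x₁, x₂}, {x₁, x₃}, {x₂, x₃}, X }

Check:
Begin from { {}, {x₃}, {x₁, x₂}, {x₁, x₃}, X } (that is, 𝒢 plus ∅ and X).
Pass 1: 1 new —
  {x₂}  = {x₁, x₃}ᶜ
  |family| = 6
Pass 2. New:
  {x₂, x₃}  = {x₃} ∪ {x₂}
  |family| = 7
Pass 3 (1 new):
  {x₁}  = {x₂, x₃}ᶜ
  |family| = 8
Pass 4 adds nothing — fixpoint reached.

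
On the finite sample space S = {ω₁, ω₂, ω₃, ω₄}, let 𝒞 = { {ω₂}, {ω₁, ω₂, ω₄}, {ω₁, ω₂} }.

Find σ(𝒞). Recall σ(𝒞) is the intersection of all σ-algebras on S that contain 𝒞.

Begin from { ∅, {ω₂}, {ω₁, ω₂}, {ω₁, ω₂, ω₄}, S } (that is, 𝒞 plus ∅ and S).
Pass 1 (3 new):
  {ω₃}  = S∖{ω₁, ω₂, ω₄}
  {ω₃, ω₄}  = S∖{ω₁, ω₂}
  {ω₁, ω₃, ω₄}  = S∖{ω₂}
  (now 8)
Pass 2. New:
  {ω₂, ω₃}  = {ω₃} ∪ {ω₂}
  {ω₁, ω₂, ω₃}  = {ω₃} ∪ {ω₁, ω₂}
  {ω₂, ω₃, ω₄}  = {ω₂} ∪ {ω₃, ω₄}
  (now 11)
Pass 3 (3 new):
  {ω₁}  = S∖{ω₂, ω₃, ω₄}
  {ω₄}  = S∖{ω₁, ω₂, ω₃}
  {ω₁, ω₄}  = S∖{ω₂, ω₃}
  (now 14)
Pass 4 adds 2:
  {ω₁, ω₃}  = {ω₃} ∪ {ω₁}
  {ω₂, ω₄}  = {ω₄} ∪ {ω₂}
  (now 16)
After Pass 5 the family is unchanged; done.

Therefore σ(𝒞) = { ∅, {ω₁}, {ω₂}, {ω₃}, {ω₄}, {ω₁, ω₂}, {ω₁, ω₃}, {ω₁, ω₄}, {ω₂, ω₃}, {ω₂, ω₄}, {ω₃, ω₄}, {ω₁, ω₂, ω₃}, {ω₁, ω₂, ω₄}, {ω₁, ω₃, ω₄}, {ω₂, ω₃, ω₄}, S } (|σ(𝒞)| = 16).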